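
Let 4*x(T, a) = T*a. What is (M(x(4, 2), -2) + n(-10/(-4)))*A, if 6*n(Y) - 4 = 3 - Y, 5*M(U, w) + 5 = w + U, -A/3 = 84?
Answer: 63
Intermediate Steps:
A = -252 (A = -3*84 = -252)
x(T, a) = T*a/4 (x(T, a) = (T*a)/4 = T*a/4)
M(U, w) = -1 + U/5 + w/5 (M(U, w) = -1 + (w + U)/5 = -1 + (U + w)/5 = -1 + (U/5 + w/5) = -1 + U/5 + w/5)
n(Y) = 7/6 - Y/6 (n(Y) = ⅔ + (3 - Y)/6 = ⅔ + (½ - Y/6) = 7/6 - Y/6)
(M(x(4, 2), -2) + n(-10/(-4)))*A = ((-1 + ((¼)*4*2)/5 + (⅕)*(-2)) + (7/6 - (-5)/(3*(-4))))*(-252) = ((-1 + (⅕)*2 - ⅖) + (7/6 - (-5)*(-1)/(3*4)))*(-252) = ((-1 + ⅖ - ⅖) + (7/6 - ⅙*5/2))*(-252) = (-1 + (7/6 - 5/12))*(-252) = (-1 + ¾)*(-252) = -¼*(-252) = 63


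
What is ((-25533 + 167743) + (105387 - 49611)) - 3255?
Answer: 194731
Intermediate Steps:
((-25533 + 167743) + (105387 - 49611)) - 3255 = (142210 + 55776) - 3255 = 197986 - 3255 = 194731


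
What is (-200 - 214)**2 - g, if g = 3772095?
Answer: -3600699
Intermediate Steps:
(-200 - 214)**2 - g = (-200 - 214)**2 - 1*3772095 = (-414)**2 - 3772095 = 171396 - 3772095 = -3600699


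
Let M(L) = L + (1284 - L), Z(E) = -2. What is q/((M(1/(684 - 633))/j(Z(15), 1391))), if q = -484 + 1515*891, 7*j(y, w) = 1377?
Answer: 619365879/2996 ≈ 2.0673e+5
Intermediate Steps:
j(y, w) = 1377/7 (j(y, w) = (⅐)*1377 = 1377/7)
M(L) = 1284
q = 1349381 (q = -484 + 1349865 = 1349381)
q/((M(1/(684 - 633))/j(Z(15), 1391))) = 1349381/((1284/(1377/7))) = 1349381/((1284*(7/1377))) = 1349381/(2996/459) = 1349381*(459/2996) = 619365879/2996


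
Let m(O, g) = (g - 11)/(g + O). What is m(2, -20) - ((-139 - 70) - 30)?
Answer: 4333/18 ≈ 240.72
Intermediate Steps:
m(O, g) = (-11 + g)/(O + g)
m(2, -20) - ((-139 - 70) - 30) = (-11 - 20)/(2 - 20) - ((-139 - 70) - 30) = -31/(-18) - (-209 - 30) = -1/18*(-31) - 1*(-239) = 31/18 + 239 = 4333/18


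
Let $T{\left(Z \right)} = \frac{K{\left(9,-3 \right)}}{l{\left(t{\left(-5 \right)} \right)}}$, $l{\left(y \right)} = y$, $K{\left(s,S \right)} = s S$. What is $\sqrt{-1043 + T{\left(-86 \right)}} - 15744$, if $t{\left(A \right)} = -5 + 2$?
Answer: $-15744 + i \sqrt{1034} \approx -15744.0 + 32.156 i$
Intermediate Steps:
$t{\left(A \right)} = -3$
$K{\left(s,S \right)} = S s$
$T{\left(Z \right)} = 9$ ($T{\left(Z \right)} = \frac{\left(-3\right) 9}{-3} = \left(-27\right) \left(- \frac{1}{3}\right) = 9$)
$\sqrt{-1043 + T{\left(-86 \right)}} - 15744 = \sqrt{-1043 + 9} - 15744 = \sqrt{-1034} - 15744 = i \sqrt{1034} - 15744 = -15744 + i \sqrt{1034}$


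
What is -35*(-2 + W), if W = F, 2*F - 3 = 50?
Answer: -1715/2 ≈ -857.50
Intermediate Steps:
F = 53/2 (F = 3/2 + (1/2)*50 = 3/2 + 25 = 53/2 ≈ 26.500)
W = 53/2 ≈ 26.500
-35*(-2 + W) = -35*(-2 + 53/2) = -35*49/2 = -1715/2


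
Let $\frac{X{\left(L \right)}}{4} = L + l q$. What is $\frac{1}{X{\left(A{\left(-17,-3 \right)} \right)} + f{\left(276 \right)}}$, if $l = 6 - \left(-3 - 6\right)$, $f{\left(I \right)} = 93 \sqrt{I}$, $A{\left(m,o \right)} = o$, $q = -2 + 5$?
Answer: $- \frac{14}{196575} + \frac{31 \sqrt{69}}{393150} \approx 0.00058376$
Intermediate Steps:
$q = 3$
$l = 15$ ($l = 6 - \left(-3 - 6\right) = 6 - -9 = 6 + 9 = 15$)
$X{\left(L \right)} = 180 + 4 L$ ($X{\left(L \right)} = 4 \left(L + 15 \cdot 3\right) = 4 \left(L + 45\right) = 4 \left(45 + L\right) = 180 + 4 L$)
$\frac{1}{X{\left(A{\left(-17,-3 \right)} \right)} + f{\left(276 \right)}} = \frac{1}{\left(180 + 4 \left(-3\right)\right) + 93 \sqrt{276}} = \frac{1}{\left(180 - 12\right) + 93 \cdot 2 \sqrt{69}} = \frac{1}{168 + 186 \sqrt{69}}$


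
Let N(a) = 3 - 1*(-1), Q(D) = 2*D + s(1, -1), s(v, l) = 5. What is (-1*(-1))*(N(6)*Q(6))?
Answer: 68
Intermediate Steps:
Q(D) = 5 + 2*D (Q(D) = 2*D + 5 = 5 + 2*D)
N(a) = 4 (N(a) = 3 + 1 = 4)
(-1*(-1))*(N(6)*Q(6)) = (-1*(-1))*(4*(5 + 2*6)) = 1*(4*(5 + 12)) = 1*(4*17) = 1*68 = 68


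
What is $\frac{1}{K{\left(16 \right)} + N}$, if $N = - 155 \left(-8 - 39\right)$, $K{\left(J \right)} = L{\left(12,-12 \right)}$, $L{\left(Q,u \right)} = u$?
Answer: $\frac{1}{7273} \approx 0.00013749$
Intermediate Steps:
$K{\left(J \right)} = -12$
$N = 7285$ ($N = \left(-155\right) \left(-47\right) = 7285$)
$\frac{1}{K{\left(16 \right)} + N} = \frac{1}{-12 + 7285} = \frac{1}{7273}$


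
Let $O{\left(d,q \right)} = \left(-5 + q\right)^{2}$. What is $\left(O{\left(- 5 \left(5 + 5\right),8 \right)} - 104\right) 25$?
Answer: $-2375$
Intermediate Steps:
$\left(O{\left(- 5 \left(5 + 5\right),8 \right)} - 104\right) 25 = \left(\left(-5 + 8\right)^{2} - 104\right) 25 = \left(3^{2} - 104\right) 25 = \left(9 - 104\right) 25 = \left(-95\right) 25 = -2375$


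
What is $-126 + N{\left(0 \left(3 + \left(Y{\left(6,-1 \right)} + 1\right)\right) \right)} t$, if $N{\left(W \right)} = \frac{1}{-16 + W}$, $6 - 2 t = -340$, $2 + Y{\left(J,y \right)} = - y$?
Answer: $- \frac{2189}{16} \approx -136.81$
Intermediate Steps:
$Y{\left(J,y \right)} = -2 - y$
$t = 173$ ($t = 3 - -170 = 3 + 170 = 173$)
$-126 + N{\left(0 \left(3 + \left(Y{\left(6,-1 \right)} + 1\right)\right) \right)} t = -126 + \frac{1}{-16 + 0 \left(3 + \left(\left(-2 - -1\right) + 1\right)\right)} 173 = -126 + \frac{1}{-16 + 0 \left(3 + \left(\left(-2 + 1\right) + 1\right)\right)} 173 = -126 + \frac{1}{-16 + 0 \left(3 + \left(-1 + 1\right)\right)} 173 = -126 + \frac{1}{-16 + 0 \left(3 + 0\right)} 173 = -126 + \frac{1}{-16 + 0 \cdot 3} \cdot 173 = -126 + \frac{1}{-16 + 0} \cdot 173 = -126 + \frac{1}{-16} \cdot 173 = -126 - \frac{173}{16} = - \frac{2189}{16}$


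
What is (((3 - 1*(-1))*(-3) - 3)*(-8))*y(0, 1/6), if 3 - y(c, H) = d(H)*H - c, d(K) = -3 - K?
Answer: 1270/3 ≈ 423.33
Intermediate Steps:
y(c, H) = 3 + c - H*(-3 - H) (y(c, H) = 3 - ((-3 - H)*H - c) = 3 - (H*(-3 - H) - c) = 3 - (-c + H*(-3 - H)) = 3 + (c - H*(-3 - H)) = 3 + c - H*(-3 - H))
(((3 - 1*(-1))*(-3) - 3)*(-8))*y(0, 1/6) = (((3 - 1*(-1))*(-3) - 3)*(-8))*(3 + 0 + (1/6)*(3 + 1/6)) = (((3 + 1)*(-3) - 3)*(-8))*(3 + 0 + (1*(1/6))*(3 + 1*(1/6))) = ((4*(-3) - 3)*(-8))*(3 + 0 + (3 + 1/6)/6) = ((-12 - 3)*(-8))*(3 + 0 + (1/6)*(19/6)) = (-15*(-8))*(3 + 0 + 19/36) = 120*(127/36) = 1270/3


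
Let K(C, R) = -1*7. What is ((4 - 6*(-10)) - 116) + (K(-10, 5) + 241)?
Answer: 182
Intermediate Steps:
K(C, R) = -7
((4 - 6*(-10)) - 116) + (K(-10, 5) + 241) = ((4 - 6*(-10)) - 116) + (-7 + 241) = ((4 + 60) - 116) + 234 = (64 - 116) + 234 = -52 + 234 = 182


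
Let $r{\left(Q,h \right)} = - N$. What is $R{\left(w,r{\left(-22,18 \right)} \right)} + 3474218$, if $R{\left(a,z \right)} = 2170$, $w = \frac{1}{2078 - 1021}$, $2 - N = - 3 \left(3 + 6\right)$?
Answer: $3476388$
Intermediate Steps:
$N = 29$ ($N = 2 - - 3 \left(3 + 6\right) = 2 - \left(-3\right) 9 = 2 - -27 = 2 + 27 = 29$)
$r{\left(Q,h \right)} = -29$ ($r{\left(Q,h \right)} = \left(-1\right) 29 = -29$)
$w = \frac{1}{1057} \approx 0.00094607$
$R{\left(w,r{\left(-22,18 \right)} \right)} + 3474218 = 2170 + 3474218 = 3476388$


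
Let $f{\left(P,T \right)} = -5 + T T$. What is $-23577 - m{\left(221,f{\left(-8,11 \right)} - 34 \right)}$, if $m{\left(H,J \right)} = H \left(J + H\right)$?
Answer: $-90540$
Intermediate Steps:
$f{\left(P,T \right)} = -5 + T^{2}$
$m{\left(H,J \right)} = H \left(H + J\right)$
$-23577 - m{\left(221,f{\left(-8,11 \right)} - 34 \right)} = -23577 - 221 \left(221 - \left(39 - 121\right)\right) = -23577 - 221 \left(221 + \left(\left(-5 + 121\right) - 34\right)\right) = -23577 - 221 \left(221 + \left(116 - 34\right)\right) = -23577 - 221 \left(221 + 82\right) = -23577 - 221 \cdot 303 = -23577 - 66963 = -90540$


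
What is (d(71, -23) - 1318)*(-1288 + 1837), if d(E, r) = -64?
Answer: -758718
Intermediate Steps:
(d(71, -23) - 1318)*(-1288 + 1837) = (-64 - 1318)*(-1288 + 1837) = -1382*549 = -758718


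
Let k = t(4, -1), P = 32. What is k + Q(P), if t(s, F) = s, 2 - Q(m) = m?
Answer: -26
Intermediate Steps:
Q(m) = 2 - m
k = 4
k + Q(P) = 4 + (2 - 1*32) = 4 + (2 - 32) = 4 - 30 = -26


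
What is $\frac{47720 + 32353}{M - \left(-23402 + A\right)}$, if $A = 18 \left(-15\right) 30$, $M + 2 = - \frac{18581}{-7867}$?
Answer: $\frac{629934291}{247829081} \approx 2.5418$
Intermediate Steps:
$M = \frac{2847}{7867}$ ($M = -2 - \frac{18581}{-7867} = -2 - - \frac{18581}{7867} = -2 + \frac{18581}{7867} = \frac{2847}{7867} \approx 0.36189$)
$A = -8100$ ($A = \left(-270\right) 30 = -8100$)
$\frac{47720 + 32353}{M - \left(-23402 + A\right)} = \frac{47720 + 32353}{\frac{2847}{7867} + \left(23402 - -8100\right)} = \frac{80073}{\frac{2847}{7867} + \left(23402 + 8100\right)} = \frac{80073}{\frac{2847}{7867} + 31502} = \frac{80073}{\frac{247829081}{7867}} = 80073 \cdot \frac{7867}{247829081} = \frac{629934291}{247829081}$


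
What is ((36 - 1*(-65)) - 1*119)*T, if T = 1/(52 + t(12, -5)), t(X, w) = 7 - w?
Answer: -9/32 ≈ -0.28125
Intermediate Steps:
T = 1/64 (T = 1/(52 + (7 - 1*(-5))) = 1/(52 + (7 + 5)) = 1/(52 + 12) = 1/64 ≈ 0.015625)
((36 - 1*(-65)) - 1*119)*T = ((36 - 1*(-65)) - 1*119)*(1/64) = ((36 + 65) - 119)*(1/64) = (101 - 119)*(1/64) = -18*1/64 = -9/32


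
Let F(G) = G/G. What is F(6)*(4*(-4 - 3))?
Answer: -28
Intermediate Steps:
F(G) = 1
F(6)*(4*(-4 - 3)) = 1*(4*(-4 - 3)) = 1*(4*(-7)) = 1*(-28) = -28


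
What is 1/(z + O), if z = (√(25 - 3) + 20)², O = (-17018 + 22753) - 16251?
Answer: -5047/50926818 - 10*√22/25463409 ≈ -0.00010095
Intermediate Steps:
O = -10516 (O = 5735 - 16251 = -10516)
z = (20 + √22)² (z = (√22 + 20)² = (20 + √22)² ≈ 609.62)
1/(z + O) = 1/((20 + √22)² - 10516) = 1/(-10516 + (20 + √22)²)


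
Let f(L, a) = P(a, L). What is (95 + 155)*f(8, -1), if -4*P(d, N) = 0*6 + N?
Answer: -500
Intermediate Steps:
P(d, N) = -N/4 (P(d, N) = -(0*6 + N)/4 = -(0 + N)/4 = -N/4)
f(L, a) = -L/4
(95 + 155)*f(8, -1) = (95 + 155)*(-¼*8) = 250*(-2) = -500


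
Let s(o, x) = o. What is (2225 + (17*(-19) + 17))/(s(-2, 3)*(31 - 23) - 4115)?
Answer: -1919/4131 ≈ -0.46454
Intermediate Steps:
(2225 + (17*(-19) + 17))/(s(-2, 3)*(31 - 23) - 4115) = (2225 + (17*(-19) + 17))/(-2*(31 - 23) - 4115) = (2225 + (-323 + 17))/(-2*8 - 4115) = (2225 - 306)/(-16 - 4115) = 1919/(-4131) = 1919*(-1/4131) = -1919/4131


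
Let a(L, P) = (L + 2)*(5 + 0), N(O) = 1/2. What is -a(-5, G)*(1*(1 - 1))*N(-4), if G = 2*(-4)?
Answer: 0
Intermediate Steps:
N(O) = ½
G = -8
a(L, P) = 10 + 5*L (a(L, P) = (2 + L)*5 = 10 + 5*L)
-a(-5, G)*(1*(1 - 1))*N(-4) = -(10 + 5*(-5))*(1*(1 - 1))/2 = -(10 - 25)*(1*0)/2 = -(-15*0)/2 = -0/2 = -1*0 = 0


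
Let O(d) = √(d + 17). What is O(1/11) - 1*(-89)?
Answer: 89 + 2*√517/11 ≈ 93.134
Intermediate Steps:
O(d) = √(17 + d)
O(1/11) - 1*(-89) = √(17 + 1/11) - 1*(-89) = √(17 + 1/11) + 89 = √(188/11) + 89 = 2*√517/11 + 89 = 89 + 2*√517/11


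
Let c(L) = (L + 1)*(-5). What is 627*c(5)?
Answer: -18810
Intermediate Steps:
c(L) = -5 - 5*L (c(L) = (1 + L)*(-5) = -5 - 5*L)
627*c(5) = 627*(-5 - 5*5) = 627*(-5 - 25) = 627*(-30) = -18810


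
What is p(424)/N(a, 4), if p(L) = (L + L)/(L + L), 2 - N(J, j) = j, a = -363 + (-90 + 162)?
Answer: -½ ≈ -0.50000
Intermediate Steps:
a = -291 (a = -363 + 72 = -291)
N(J, j) = 2 - j
p(L) = 1 (p(L) = (2*L)/((2*L)) = (2*L)*(1/(2*L)) = 1)
p(424)/N(a, 4) = 1/(2 - 1*4) = 1/(2 - 4) = 1/(-2) = 1*(-½) = -½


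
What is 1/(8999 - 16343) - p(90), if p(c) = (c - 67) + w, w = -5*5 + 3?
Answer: -7345/7344 ≈ -1.0001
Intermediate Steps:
w = -22 (w = -25 + 3 = -22)
p(c) = -89 + c (p(c) = (c - 67) - 22 = (-67 + c) - 22 = -89 + c)
1/(8999 - 16343) - p(90) = 1/(8999 - 16343) - (-89 + 90) = 1/(-7344) - 1*1 = -1/7344 - 1 = -7345/7344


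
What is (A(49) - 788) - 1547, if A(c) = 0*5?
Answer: -2335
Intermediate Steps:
A(c) = 0
(A(49) - 788) - 1547 = (0 - 788) - 1547 = -788 - 1547 = -2335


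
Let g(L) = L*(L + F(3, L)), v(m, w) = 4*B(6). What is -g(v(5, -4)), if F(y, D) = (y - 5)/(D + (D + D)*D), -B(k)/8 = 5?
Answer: -8166402/319 ≈ -25600.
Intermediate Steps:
B(k) = -40 (B(k) = -8*5 = -40)
F(y, D) = (-5 + y)/(D + 2*D**2) (F(y, D) = (-5 + y)/(D + (2*D)*D) = (-5 + y)/(D + 2*D**2))
v(m, w) = -160 (v(m, w) = 4*(-40) = -160)
g(L) = L*(L - 2/(L*(1 + 2*L))) (g(L) = L*(L + (-5 + 3)/(L*(1 + 2*L))) = L*(L - 2/(L*(1 + 2*L))))
-g(v(5, -4)) = -(-2 + (-160)**2*(1 + 2*(-160)))/(1 + 2*(-160)) = -(-2 + 25600*(1 - 320))/(1 - 320) = -(-2 + 25600*(-319))/(-319) = -(-1)*(-2 - 8166400)/319 = -(-1)*(-8166402)/319 = -1*8166402/319 = -8166402/319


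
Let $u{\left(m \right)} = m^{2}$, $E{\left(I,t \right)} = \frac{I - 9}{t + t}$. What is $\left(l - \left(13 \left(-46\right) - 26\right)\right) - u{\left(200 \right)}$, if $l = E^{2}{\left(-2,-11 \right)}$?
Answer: $- \frac{157503}{4} \approx -39376.0$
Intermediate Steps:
$E{\left(I,t \right)} = \frac{-9 + I}{2 t}$
$l = \frac{1}{4}$ ($l = \left(\frac{-9 - 2}{2 \left(-11\right)}\right)^{2} = \left(\frac{1}{2} \left(- \frac{1}{11}\right) \left(-11\right)\right)^{2} = \left(\frac{1}{2}\right)^{2} = \frac{1}{4} \approx 0.25$)
$\left(l - \left(13 \left(-46\right) - 26\right)\right) - u{\left(200 \right)} = \left(\frac{1}{4} - \left(13 \left(-46\right) - 26\right)\right) - 200^{2} = \left(\frac{1}{4} - \left(-598 - 26\right)\right) - 40000 = \left(\frac{1}{4} - -624\right) - 40000 = \left(\frac{1}{4} + 624\right) - 40000 = \frac{2497}{4} - 40000 = - \frac{157503}{4}$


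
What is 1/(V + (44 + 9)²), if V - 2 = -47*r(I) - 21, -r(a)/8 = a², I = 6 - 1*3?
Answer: 1/6174 ≈ 0.00016197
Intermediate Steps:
I = 3 (I = 6 - 3 = 3)
r(a) = -8*a²
V = 3365 (V = 2 + (-(-376)*3² - 21) = 2 + (-(-376)*9 - 21) = 2 + (-47*(-72) - 21) = 2 + (3384 - 21) = 2 + 3363 = 3365)
1/(V + (44 + 9)²) = 1/(3365 + (44 + 9)²) = 1/(3365 + 53²) = 1/(3365 + 2809) = 1/6174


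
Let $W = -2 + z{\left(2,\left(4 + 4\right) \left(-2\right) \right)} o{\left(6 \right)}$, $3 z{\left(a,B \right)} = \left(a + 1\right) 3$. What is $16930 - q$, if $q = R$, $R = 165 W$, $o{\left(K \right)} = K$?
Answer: $14290$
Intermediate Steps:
$z{\left(a,B \right)} = 1 + a$ ($z{\left(a,B \right)} = \frac{\left(a + 1\right) 3}{3} = \frac{\left(1 + a\right) 3}{3} = \frac{3 + 3 a}{3} = 1 + a$)
$W = 16$ ($W = -2 + \left(1 + 2\right) 6 = -2 + 3 \cdot 6 = -2 + 18 = 16$)
$R = 2640$ ($R = 165 \cdot 16 = 2640$)
$q = 2640$
$16930 - q = 16930 - 2640 = 14290$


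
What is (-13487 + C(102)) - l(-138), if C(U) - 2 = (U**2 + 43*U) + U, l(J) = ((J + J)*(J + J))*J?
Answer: 10513695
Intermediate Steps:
l(J) = 4*J**3 (l(J) = ((2*J)*(2*J))*J = (4*J**2)*J = 4*J**3)
C(U) = 2 + U**2 + 44*U (C(U) = 2 + ((U**2 + 43*U) + U) = 2 + (U**2 + 44*U) = 2 + U**2 + 44*U)
(-13487 + C(102)) - l(-138) = (-13487 + (2 + 102**2 + 44*102)) - 4*(-138)**3 = (-13487 + (2 + 10404 + 4488)) - 4*(-2628072) = (-13487 + 14894) - 1*(-10512288) = 1407 + 10512288 = 10513695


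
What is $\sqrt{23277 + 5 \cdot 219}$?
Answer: $6 \sqrt{677} \approx 156.12$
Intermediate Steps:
$\sqrt{23277 + 5 \cdot 219} = \sqrt{23277 + 1095} = \sqrt{24372} = 6 \sqrt{677}$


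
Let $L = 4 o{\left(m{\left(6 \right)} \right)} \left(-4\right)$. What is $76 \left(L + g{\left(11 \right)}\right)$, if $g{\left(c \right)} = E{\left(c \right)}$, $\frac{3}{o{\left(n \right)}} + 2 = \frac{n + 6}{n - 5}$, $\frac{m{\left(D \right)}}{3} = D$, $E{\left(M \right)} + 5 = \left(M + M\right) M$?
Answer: $41724$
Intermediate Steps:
$E{\left(M \right)} = -5 + 2 M^{2}$ ($E{\left(M \right)} = -5 + \left(M + M\right) M = -5 + 2 M M = -5 + 2 M^{2}$)
$m{\left(D \right)} = 3 D$
$o{\left(n \right)} = \frac{3}{-2 + \frac{6 + n}{-5 + n}}$ ($o{\left(n \right)} = \frac{3}{-2 + \frac{n + 6}{n - 5}} = \frac{3}{-2 + \frac{6 + n}{-5 + n}}$)
$L = 312$ ($L = 4 \frac{3 \left(5 - 3 \cdot 6\right)}{-16 + 3 \cdot 6} \left(-4\right) = 4 \frac{3 \left(5 - 18\right)}{-16 + 18} \left(-4\right) = 4 \frac{3 \left(5 - 18\right)}{2} \left(-4\right) = 4 \cdot 3 \cdot \frac{1}{2} \left(-13\right) \left(-4\right) = 4 \left(- \frac{39}{2}\right) \left(-4\right) = \left(-78\right) \left(-4\right) = 312$)
$g{\left(c \right)} = -5 + 2 c^{2}$
$76 \left(L + g{\left(11 \right)}\right) = 76 \left(312 - \left(5 - 2 \cdot 11^{2}\right)\right) = 76 \left(312 + \left(-5 + 2 \cdot 121\right)\right) = 76 \left(312 + \left(-5 + 242\right)\right) = 76 \left(312 + 237\right) = 76 \cdot 549 = 41724$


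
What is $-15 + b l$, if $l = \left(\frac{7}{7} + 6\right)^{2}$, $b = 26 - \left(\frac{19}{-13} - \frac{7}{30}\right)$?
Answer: $\frac{523399}{390} \approx 1342.0$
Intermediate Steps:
$b = \frac{10801}{390}$ ($b = 26 - \left(19 \left(- \frac{1}{13}\right) - \frac{7}{30}\right) = 26 - \left(- \frac{19}{13} - \frac{7}{30}\right) = 26 - - \frac{661}{390} = 26 + \frac{661}{390} = \frac{10801}{390} \approx 27.695$)
$l = 49$ ($l = \left(7 \cdot \frac{1}{7} + 6\right)^{2} = \left(1 + 6\right)^{2} = 7^{2} = 49$)
$-15 + b l = -15 + \frac{10801}{390} \cdot 49 = -15 + \frac{529249}{390} = \frac{523399}{390}$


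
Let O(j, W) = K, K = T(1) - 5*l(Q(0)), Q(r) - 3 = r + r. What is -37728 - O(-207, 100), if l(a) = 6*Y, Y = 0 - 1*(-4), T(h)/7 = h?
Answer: -37615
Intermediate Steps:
T(h) = 7*h
Q(r) = 3 + 2*r (Q(r) = 3 + (r + r) = 3 + 2*r)
Y = 4 (Y = 0 + 4 = 4)
l(a) = 24 (l(a) = 6*4 = 24)
K = -113 (K = 7*1 - 5*24 = 7 - 120 = -113)
O(j, W) = -113
-37728 - O(-207, 100) = -37728 - 1*(-113) = -37728 + 113 = -37615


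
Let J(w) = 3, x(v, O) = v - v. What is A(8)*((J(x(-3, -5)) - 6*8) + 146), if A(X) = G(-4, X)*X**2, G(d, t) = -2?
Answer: -12928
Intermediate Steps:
x(v, O) = 0
A(X) = -2*X**2
A(8)*((J(x(-3, -5)) - 6*8) + 146) = (-2*8**2)*((3 - 6*8) + 146) = (-2*64)*((3 - 48) + 146) = -128*(-45 + 146) = -128*101 = -12928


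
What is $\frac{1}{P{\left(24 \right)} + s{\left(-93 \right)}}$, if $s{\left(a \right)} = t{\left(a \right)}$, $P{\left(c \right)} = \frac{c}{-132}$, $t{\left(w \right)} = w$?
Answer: $- \frac{11}{1025} \approx -0.010732$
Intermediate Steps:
$P{\left(c \right)} = - \frac{c}{132}$ ($P{\left(c \right)} = c \left(- \frac{1}{132}\right) = - \frac{c}{132}$)
$s{\left(a \right)} = a$
$\frac{1}{P{\left(24 \right)} + s{\left(-93 \right)}} = \frac{1}{\left(- \frac{1}{132}\right) 24 - 93} = \frac{1}{- \frac{2}{11} - 93} = \frac{1}{- \frac{1025}{11}} = - \frac{11}{1025}$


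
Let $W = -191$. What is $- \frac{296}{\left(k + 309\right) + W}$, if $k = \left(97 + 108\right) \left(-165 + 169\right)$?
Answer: $- \frac{148}{469} \approx -0.31557$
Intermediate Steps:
$k = 820$ ($k = 205 \cdot 4 = 820$)
$- \frac{296}{\left(k + 309\right) + W} = - \frac{296}{\left(820 + 309\right) - 191} = - \frac{296}{1129 - 191} = - \frac{296}{938} = \left(-296\right) \frac{1}{938} = - \frac{148}{469}$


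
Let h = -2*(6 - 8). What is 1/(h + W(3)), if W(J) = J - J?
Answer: 1/4 ≈ 0.25000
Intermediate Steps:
W(J) = 0
h = 4 (h = -2*(-2) = 4)
1/(h + W(3)) = 1/(4 + 0) = 1/4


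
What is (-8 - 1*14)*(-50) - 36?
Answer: 1064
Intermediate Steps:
(-8 - 1*14)*(-50) - 36 = (-8 - 14)*(-50) - 36 = -22*(-50) - 36 = 1100 - 36 = 1064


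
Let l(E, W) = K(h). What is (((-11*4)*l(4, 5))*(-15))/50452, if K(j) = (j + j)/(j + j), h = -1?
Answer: 165/12613 ≈ 0.013082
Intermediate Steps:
K(j) = 1 (K(j) = (2*j)/((2*j)) = (2*j)*(1/(2*j)) = 1)
l(E, W) = 1
(((-11*4)*l(4, 5))*(-15))/50452 = ((-11*4*1)*(-15))/50452 = (-44*1*(-15))*(1/50452) = -44*(-15)*(1/50452) = 660*(1/50452) = 165/12613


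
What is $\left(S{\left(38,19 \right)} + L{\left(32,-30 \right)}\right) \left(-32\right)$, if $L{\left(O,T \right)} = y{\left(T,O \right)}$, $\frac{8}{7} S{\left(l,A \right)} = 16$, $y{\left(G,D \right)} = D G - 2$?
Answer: $30336$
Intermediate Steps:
$y{\left(G,D \right)} = -2 + D G$
$S{\left(l,A \right)} = 14$ ($S{\left(l,A \right)} = \frac{7}{8} \cdot 16 = 14$)
$L{\left(O,T \right)} = -2 + O T$
$\left(S{\left(38,19 \right)} + L{\left(32,-30 \right)}\right) \left(-32\right) = \left(14 + \left(-2 + 32 \left(-30\right)\right)\right) \left(-32\right) = \left(14 - 962\right) \left(-32\right) = \left(-948\right) \left(-32\right) = 30336$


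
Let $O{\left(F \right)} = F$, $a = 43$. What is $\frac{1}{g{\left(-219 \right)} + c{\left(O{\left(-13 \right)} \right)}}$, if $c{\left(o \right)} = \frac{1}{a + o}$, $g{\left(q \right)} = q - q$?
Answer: $30$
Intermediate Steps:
$g{\left(q \right)} = 0$
$c{\left(o \right)} = \frac{1}{43 + o}$
$\frac{1}{g{\left(-219 \right)} + c{\left(O{\left(-13 \right)} \right)}} = \frac{1}{0 + \frac{1}{43 - 13}} = \frac{1}{0 + \frac{1}{30}} = \frac{1}{\frac{1}{30}} = 30$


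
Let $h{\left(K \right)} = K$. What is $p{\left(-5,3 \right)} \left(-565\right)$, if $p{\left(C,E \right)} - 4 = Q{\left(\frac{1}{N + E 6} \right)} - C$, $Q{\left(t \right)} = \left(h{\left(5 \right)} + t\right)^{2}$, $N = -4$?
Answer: $- \frac{3844825}{196} \approx -19616.0$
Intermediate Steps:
$Q{\left(t \right)} = \left(5 + t\right)^{2}$
$p{\left(C,E \right)} = 4 + \left(5 + \frac{1}{-4 + 6 E}\right)^{2} - C$ ($p{\left(C,E \right)} = 4 - \left(C - \left(5 + \frac{1}{-4 + E 6}\right)^{2}\right) = 4 - \left(C - \left(5 + \frac{1}{-4 + 6 E}\right)^{2}\right) = 4 + \left(5 + \frac{1}{-4 + 6 E}\right)^{2} - C$)
$p{\left(-5,3 \right)} \left(-565\right) = \left(4 - -5 + \frac{\left(-19 + 30 \cdot 3\right)^{2}}{4 \left(-2 + 3 \cdot 3\right)^{2}}\right) \left(-565\right) = \left(4 + 5 + \frac{\left(-19 + 90\right)^{2}}{4 \left(-2 + 9\right)^{2}}\right) \left(-565\right) = \left(4 + 5 + \frac{71^{2}}{4 \cdot 49}\right) \left(-565\right) = \left(4 + 5 + \frac{1}{4} \cdot 5041 \cdot \frac{1}{49}\right) \left(-565\right) = \left(4 + 5 + \frac{5041}{196}\right) \left(-565\right) = \frac{6805}{196} \left(-565\right) = - \frac{3844825}{196}$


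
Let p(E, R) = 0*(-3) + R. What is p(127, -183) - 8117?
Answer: -8300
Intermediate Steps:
p(E, R) = R (p(E, R) = 0 + R = R)
p(127, -183) - 8117 = -183 - 8117 = -8300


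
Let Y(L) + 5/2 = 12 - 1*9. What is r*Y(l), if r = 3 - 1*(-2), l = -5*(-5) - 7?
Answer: 5/2 ≈ 2.5000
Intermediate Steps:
l = 18 (l = 25 - 7 = 18)
Y(L) = 1/2 (Y(L) = -5/2 + (12 - 1*9) = -5/2 + (12 - 9) = -5/2 + 3 = 1/2)
r = 5 (r = 3 + 2 = 5)
r*Y(l) = 5*(1/2) = 5/2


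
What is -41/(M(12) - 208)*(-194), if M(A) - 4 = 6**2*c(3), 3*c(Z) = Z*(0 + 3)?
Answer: -3977/48 ≈ -82.854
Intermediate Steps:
c(Z) = Z (c(Z) = (Z*(0 + 3))/3 = (Z*3)/3 = (3*Z)/3 = Z)
M(A) = 112 (M(A) = 4 + 6**2*3 = 4 + 36*3 = 4 + 108 = 112)
-41/(M(12) - 208)*(-194) = -41/(112 - 208)*(-194) = -41/(-96)*(-194) = -41*(-1/96)*(-194) = (41/96)*(-194) = -3977/48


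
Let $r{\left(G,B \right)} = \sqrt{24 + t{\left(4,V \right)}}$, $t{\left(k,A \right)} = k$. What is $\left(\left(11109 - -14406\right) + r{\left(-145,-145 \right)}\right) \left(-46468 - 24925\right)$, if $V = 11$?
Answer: $-1821592395 - 142786 \sqrt{7} \approx -1.822 \cdot 10^{9}$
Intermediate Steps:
$r{\left(G,B \right)} = 2 \sqrt{7}$ ($r{\left(G,B \right)} = \sqrt{24 + 4} = \sqrt{28} = 2 \sqrt{7}$)
$\left(\left(11109 - -14406\right) + r{\left(-145,-145 \right)}\right) \left(-46468 - 24925\right) = \left(\left(11109 - -14406\right) + 2 \sqrt{7}\right) \left(-46468 - 24925\right) = \left(\left(11109 + 14406\right) + 2 \sqrt{7}\right) \left(-71393\right) = \left(25515 + 2 \sqrt{7}\right) \left(-71393\right) = -1821592395 - 142786 \sqrt{7}$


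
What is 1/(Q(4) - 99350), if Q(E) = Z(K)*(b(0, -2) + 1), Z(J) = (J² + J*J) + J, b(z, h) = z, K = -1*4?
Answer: -1/99322 ≈ -1.0068e-5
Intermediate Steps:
K = -4
Z(J) = J + 2*J² (Z(J) = (J² + J²) + J = 2*J² + J = J + 2*J²)
Q(E) = 28 (Q(E) = (-4*(1 + 2*(-4)))*(0 + 1) = -4*(1 - 8)*1 = -4*(-7)*1 = 28*1 = 28)
1/(Q(4) - 99350) = 1/(28 - 99350) = 1/(-99322) = -1/99322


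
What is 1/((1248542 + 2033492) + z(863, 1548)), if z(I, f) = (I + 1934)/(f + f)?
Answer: 3096/10161180061 ≈ 3.0469e-7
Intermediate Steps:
z(I, f) = (1934 + I)/(2*f) (z(I, f) = (1934 + I)/((2*f)) = (1934 + I)*(1/(2*f)) = (1934 + I)/(2*f))
1/((1248542 + 2033492) + z(863, 1548)) = 1/((1248542 + 2033492) + (1/2)*(1934 + 863)/1548) = 1/(3282034 + (1/2)*(1/1548)*2797) = 1/(3282034 + 2797/3096) = 1/(10161180061/3096) = 3096/10161180061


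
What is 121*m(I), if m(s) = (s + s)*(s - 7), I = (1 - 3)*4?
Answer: 29040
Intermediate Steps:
I = -8 (I = -2*4 = -8)
m(s) = 2*s*(-7 + s) (m(s) = (2*s)*(-7 + s) = 2*s*(-7 + s))
121*m(I) = 121*(2*(-8)*(-7 - 8)) = 121*(2*(-8)*(-15)) = 121*240 = 29040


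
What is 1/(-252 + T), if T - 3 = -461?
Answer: -1/710 ≈ -0.0014085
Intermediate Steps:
T = -458 (T = 3 - 461 = -458)
1/(-252 + T) = 1/(-252 - 458) = 1/(-710) = -1/710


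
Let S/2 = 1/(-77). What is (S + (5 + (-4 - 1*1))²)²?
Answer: 4/5929 ≈ 0.00067465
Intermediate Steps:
S = -2/77 (S = 2/(-77) = 2*(-1/77) = -2/77 ≈ -0.025974)
(S + (5 + (-4 - 1*1))²)² = (-2/77 + (5 + (-4 - 1*1))²)² = (-2/77 + (5 + (-4 - 1))²)² = (-2/77 + (5 - 5)²)² = (-2/77 + 0²)² = (-2/77 + 0)² = (-2/77)² = 4/5929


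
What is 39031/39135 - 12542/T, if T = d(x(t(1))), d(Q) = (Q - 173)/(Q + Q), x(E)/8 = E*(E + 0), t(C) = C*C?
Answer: 174660863/143495 ≈ 1217.2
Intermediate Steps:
t(C) = C**2
x(E) = 8*E**2 (x(E) = 8*(E*(E + 0)) = 8*(E*E) = 8*E**2)
d(Q) = (-173 + Q)/(2*Q) (d(Q) = (-173 + Q)/((2*Q)) = (-173 + Q)*(1/(2*Q)) = (-173 + Q)/(2*Q))
T = -165/16 (T = (-173 + 8*(1**2)**2)/(2*((8*(1**2)**2))) = (-173 + 8*1**2)/(2*((8*1**2))) = (-173 + 8*1)/(2*((8*1))) = (1/2)*(-173 + 8)/8 = (1/2)*(1/8)*(-165) = -165/16 ≈ -10.313)
39031/39135 - 12542/T = 39031/39135 - 12542/(-165/16) = 39031*(1/39135) - 12542*(-16/165) = 39031/39135 + 200672/165 = 174660863/143495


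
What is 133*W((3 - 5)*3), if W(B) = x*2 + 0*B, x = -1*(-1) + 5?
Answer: 1596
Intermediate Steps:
x = 6 (x = 1 + 5 = 6)
W(B) = 12 (W(B) = 6*2 + 0*B = 12 + 0 = 12)
133*W((3 - 5)*3) = 133*12 = 1596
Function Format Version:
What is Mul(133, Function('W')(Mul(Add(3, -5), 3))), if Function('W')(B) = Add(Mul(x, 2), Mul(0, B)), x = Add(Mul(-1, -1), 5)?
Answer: 1596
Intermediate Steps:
x = 6 (x = Add(1, 5) = 6)
Function('W')(B) = 12 (Function('W')(B) = Add(Mul(6, 2), Mul(0, B)) = Add(12, 0) = 12)
Mul(133, Function('W')(Mul(Add(3, -5), 3))) = Mul(133, 12) = 1596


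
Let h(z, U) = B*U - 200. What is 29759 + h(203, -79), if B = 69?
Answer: 24108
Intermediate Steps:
h(z, U) = -200 + 69*U (h(z, U) = 69*U - 200 = -200 + 69*U)
29759 + h(203, -79) = 29759 + (-200 + 69*(-79)) = 29759 + (-200 - 5451) = 29759 - 5651 = 24108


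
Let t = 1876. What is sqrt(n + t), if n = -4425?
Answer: I*sqrt(2549) ≈ 50.488*I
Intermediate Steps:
sqrt(n + t) = sqrt(-4425 + 1876) = sqrt(-2549) = I*sqrt(2549)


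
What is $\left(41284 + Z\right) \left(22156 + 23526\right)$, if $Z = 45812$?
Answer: $3978719472$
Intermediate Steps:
$\left(41284 + Z\right) \left(22156 + 23526\right) = \left(41284 + 45812\right) \left(22156 + 23526\right) = 87096 \cdot 45682 = 3978719472$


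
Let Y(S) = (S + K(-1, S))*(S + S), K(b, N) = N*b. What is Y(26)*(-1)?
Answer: 0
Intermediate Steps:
Y(S) = 0 (Y(S) = (S + S*(-1))*(S + S) = (S - S)*(2*S) = 0*(2*S) = 0)
Y(26)*(-1) = 0*(-1) = 0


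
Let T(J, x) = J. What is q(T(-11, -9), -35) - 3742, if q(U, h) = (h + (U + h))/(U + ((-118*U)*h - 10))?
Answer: -170077561/45451 ≈ -3742.0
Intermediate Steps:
q(U, h) = (U + 2*h)/(-10 + U - 118*U*h) (q(U, h) = (U + 2*h)/(U + (-118*U*h - 10)) = (U + 2*h)/(U + (-10 - 118*U*h)) = (U + 2*h)/(-10 + U - 118*U*h))
q(T(-11, -9), -35) - 3742 = (-1*(-11) - 2*(-35))/(10 - 1*(-11) + 118*(-11)*(-35)) - 3742 = (11 + 70)/(10 + 11 + 45430) - 3742 = 81/45451 - 3742 = -170077561/45451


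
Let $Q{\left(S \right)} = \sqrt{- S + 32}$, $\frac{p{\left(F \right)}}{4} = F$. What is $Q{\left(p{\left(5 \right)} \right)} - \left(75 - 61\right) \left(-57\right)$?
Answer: $798 + 2 \sqrt{3} \approx 801.46$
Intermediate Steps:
$p{\left(F \right)} = 4 F$
$Q{\left(S \right)} = \sqrt{32 - S}$
$Q{\left(p{\left(5 \right)} \right)} - \left(75 - 61\right) \left(-57\right) = \sqrt{32 - 4 \cdot 5} - \left(75 - 61\right) \left(-57\right) = \sqrt{32 - 20} - 14 \left(-57\right) = \sqrt{32 - 20} - -798 = \sqrt{12} + 798 = 2 \sqrt{3} + 798 = 798 + 2 \sqrt{3}$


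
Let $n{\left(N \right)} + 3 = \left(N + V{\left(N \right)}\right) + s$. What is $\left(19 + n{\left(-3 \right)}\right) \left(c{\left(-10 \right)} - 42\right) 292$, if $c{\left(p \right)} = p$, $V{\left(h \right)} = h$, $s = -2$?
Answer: $-121472$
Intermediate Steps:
$n{\left(N \right)} = -5 + 2 N$ ($n{\left(N \right)} = -3 + \left(\left(N + N\right) - 2\right) = -3 + \left(2 N - 2\right) = -3 + \left(-2 + 2 N\right) = -5 + 2 N$)
$\left(19 + n{\left(-3 \right)}\right) \left(c{\left(-10 \right)} - 42\right) 292 = \left(19 + \left(-5 + 2 \left(-3\right)\right)\right) \left(-10 - 42\right) 292 = \left(19 - 11\right) \left(-52\right) 292 = 8 \left(-52\right) 292 = \left(-416\right) 292 = -121472$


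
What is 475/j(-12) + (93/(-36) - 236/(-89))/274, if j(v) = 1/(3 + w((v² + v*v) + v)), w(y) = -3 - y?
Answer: -38364055127/292632 ≈ -1.3110e+5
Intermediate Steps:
j(v) = 1/(-v - 2*v²) (j(v) = 1/(3 + (-3 - ((v² + v*v) + v))) = 1/(3 + (-3 - ((v² + v²) + v))) = 1/(3 + (-3 - (2*v² + v))) = 1/(3 + (-3 - (v + 2*v²))) = 1/(3 + (-3 + (-v - 2*v²))) = 1/(3 + (-3 - v - 2*v²)) = 1/(-v - 2*v²))
475/j(-12) + (93/(-36) - 236/(-89))/274 = 475/((-1/(-12*(1 + 2*(-12))))) + (93/(-36) - 236/(-89))/274 = 475/((-1*(-1/12)/(1 - 24))) + (93*(-1/36) - 236*(-1/89))*(1/274) = 475/((-1*(-1/12)/(-23))) + (-31/12 + 236/89)*(1/274) = 475/((-1*(-1/12)*(-1/23))) + (73/1068)*(1/274) = 475/(-1/276) + 73/292632 = 475*(-276) + 73/292632 = -131100 + 73/292632 = -38364055127/292632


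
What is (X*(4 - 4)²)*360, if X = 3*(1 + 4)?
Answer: 0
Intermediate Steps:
X = 15 (X = 3*5 = 15)
(X*(4 - 4)²)*360 = (15*(4 - 4)²)*360 = (15*0²)*360 = (15*0)*360 = 0*360 = 0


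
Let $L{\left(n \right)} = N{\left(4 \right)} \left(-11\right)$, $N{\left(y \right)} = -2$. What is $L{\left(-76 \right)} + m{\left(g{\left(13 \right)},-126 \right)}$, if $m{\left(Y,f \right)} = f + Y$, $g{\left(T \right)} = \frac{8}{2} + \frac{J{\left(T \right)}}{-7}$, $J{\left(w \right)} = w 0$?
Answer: $-100$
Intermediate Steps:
$J{\left(w \right)} = 0$
$g{\left(T \right)} = 4$ ($g{\left(T \right)} = \frac{8}{2} + \frac{0}{-7} = 8 \cdot \frac{1}{2} + 0 \left(- \frac{1}{7}\right) = 4 + 0 = 4$)
$m{\left(Y,f \right)} = Y + f$
$L{\left(n \right)} = 22$ ($L{\left(n \right)} = \left(-2\right) \left(-11\right) = 22$)
$L{\left(-76 \right)} + m{\left(g{\left(13 \right)},-126 \right)} = 22 + \left(4 - 126\right) = 22 - 122 = -100$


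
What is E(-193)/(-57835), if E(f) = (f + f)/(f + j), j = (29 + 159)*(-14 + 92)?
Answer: 386/836930285 ≈ 4.6121e-7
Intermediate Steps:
j = 14664 (j = 188*78 = 14664)
E(f) = 2*f/(14664 + f) (E(f) = (f + f)/(f + 14664) = (2*f)/(14664 + f) = 2*f/(14664 + f))
E(-193)/(-57835) = (2*(-193)/(14664 - 193))/(-57835) = (2*(-193)/14471)*(-1/57835) = (2*(-193)*(1/14471))*(-1/57835) = -386/14471*(-1/57835) = 386/836930285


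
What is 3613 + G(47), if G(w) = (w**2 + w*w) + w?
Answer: 8078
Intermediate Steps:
G(w) = w + 2*w**2 (G(w) = (w**2 + w**2) + w = 2*w**2 + w = w + 2*w**2)
3613 + G(47) = 3613 + 47*(1 + 2*47) = 3613 + 47*(1 + 94) = 3613 + 47*95 = 3613 + 4465 = 8078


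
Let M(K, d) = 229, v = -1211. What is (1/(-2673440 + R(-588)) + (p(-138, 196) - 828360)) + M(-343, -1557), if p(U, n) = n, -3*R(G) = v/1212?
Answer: -8048047008084751/9720626629 ≈ -8.2794e+5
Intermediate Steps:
R(G) = 1211/3636 (R(G) = -(-1211)/(3*1212) = -⅓*(-1211/1212) = 1211/3636)
(1/(-2673440 + R(-588)) + (p(-138, 196) - 828360)) + M(-343, -1557) = (1/(-2673440 + 1211/3636) + (196 - 828360)) + 229 = (1/(-9720626629/3636) - 828164) + 229 = (-3636/9720626629 - 828164) + 229 = -8050273031582792/9720626629 + 229 = -8048047008084751/9720626629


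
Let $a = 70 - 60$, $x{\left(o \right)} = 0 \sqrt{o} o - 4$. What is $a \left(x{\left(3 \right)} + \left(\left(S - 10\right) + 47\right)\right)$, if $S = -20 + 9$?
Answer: $220$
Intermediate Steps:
$S = -11$
$x{\left(o \right)} = -4$ ($x{\left(o \right)} = 0 o - 4 = 0 - 4 = -4$)
$a = 10$ ($a = 70 - 60 = 10$)
$a \left(x{\left(3 \right)} + \left(\left(S - 10\right) + 47\right)\right) = 10 \left(-4 + \left(\left(-11 - 10\right) + 47\right)\right) = 10 \left(-4 + \left(-21 + 47\right)\right) = 10 \left(-4 + 26\right) = 10 \cdot 22 = 220$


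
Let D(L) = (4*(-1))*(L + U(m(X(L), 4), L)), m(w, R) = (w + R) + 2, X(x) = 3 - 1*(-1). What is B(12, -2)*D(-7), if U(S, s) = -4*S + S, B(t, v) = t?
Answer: 1776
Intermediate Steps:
X(x) = 4 (X(x) = 3 + 1 = 4)
m(w, R) = 2 + R + w (m(w, R) = (R + w) + 2 = 2 + R + w)
U(S, s) = -3*S
D(L) = 120 - 4*L (D(L) = (4*(-1))*(L - 3*(2 + 4 + 4)) = -4*(L - 3*10) = -4*(L - 30) = -4*(-30 + L) = 120 - 4*L)
B(12, -2)*D(-7) = 12*(120 - 4*(-7)) = 12*(120 + 28) = 12*148 = 1776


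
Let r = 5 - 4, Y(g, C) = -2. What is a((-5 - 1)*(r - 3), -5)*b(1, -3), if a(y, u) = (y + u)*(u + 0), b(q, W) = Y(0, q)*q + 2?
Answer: 0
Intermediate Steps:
r = 1
b(q, W) = 2 - 2*q (b(q, W) = -2*q + 2 = 2 - 2*q)
a(y, u) = u*(u + y) (a(y, u) = (u + y)*u = u*(u + y))
a((-5 - 1)*(r - 3), -5)*b(1, -3) = (-5*(-5 + (-5 - 1)*(1 - 3)))*(2 - 2*1) = (-5*(-5 - 6*(-2)))*(2 - 2) = -5*(-5 + 12)*0 = -5*7*0 = -35*0 = 0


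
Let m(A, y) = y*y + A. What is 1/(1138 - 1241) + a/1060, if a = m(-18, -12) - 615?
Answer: -51427/109180 ≈ -0.47103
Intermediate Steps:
m(A, y) = A + y² (m(A, y) = y² + A = A + y²)
a = -489 (a = (-18 + (-12)²) - 615 = (-18 + 144) - 615 = 126 - 615 = -489)
1/(1138 - 1241) + a/1060 = 1/(1138 - 1241) - 489/1060 = 1/(-103) - 489*1/1060 = -1/103 - 489/1060 = -51427/109180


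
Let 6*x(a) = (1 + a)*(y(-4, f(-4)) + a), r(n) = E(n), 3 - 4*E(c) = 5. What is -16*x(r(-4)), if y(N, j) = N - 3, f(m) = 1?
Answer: 10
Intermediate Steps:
E(c) = -½ (E(c) = ¾ - ¼*5 = ¾ - 5/4 = -½)
r(n) = -½
y(N, j) = -3 + N
x(a) = (1 + a)*(-7 + a)/6 (x(a) = ((1 + a)*((-3 - 4) + a))/6 = ((1 + a)*(-7 + a))/6 = (1 + a)*(-7 + a)/6)
-16*x(r(-4)) = -16*(-7/6 - 1*(-½) + (-½)²/6) = -16*(-7/6 + ½ + (⅙)*(¼)) = -16*(-7/6 + ½ + 1/24) = -16*(-5/8) = 10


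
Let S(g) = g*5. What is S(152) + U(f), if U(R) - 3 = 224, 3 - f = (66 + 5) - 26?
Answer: 987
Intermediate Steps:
S(g) = 5*g
f = -42 (f = 3 - ((66 + 5) - 26) = 3 - (71 - 26) = 3 - 1*45 = 3 - 45 = -42)
U(R) = 227 (U(R) = 3 + 224 = 227)
S(152) + U(f) = 5*152 + 227 = 760 + 227 = 987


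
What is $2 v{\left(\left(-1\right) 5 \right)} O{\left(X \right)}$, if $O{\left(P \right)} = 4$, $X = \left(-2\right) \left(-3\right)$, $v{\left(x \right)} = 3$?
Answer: $24$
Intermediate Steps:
$X = 6$
$2 v{\left(\left(-1\right) 5 \right)} O{\left(X \right)} = 2 \cdot 3 \cdot 4 = 6 \cdot 4 = 24$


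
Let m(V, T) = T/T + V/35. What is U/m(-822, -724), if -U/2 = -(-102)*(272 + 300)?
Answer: 4084080/787 ≈ 5189.4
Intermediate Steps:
m(V, T) = 1 + V/35 (m(V, T) = 1 + V*(1/35) = 1 + V/35)
U = -116688 (U = -(-2)*(-102*(272 + 300)) = -(-2)*(-102*572) = -(-2)*(-58344) = -2*58344 = -116688)
U/m(-822, -724) = -116688/(1 + (1/35)*(-822)) = -116688/(1 - 822/35) = -116688/(-787/35) = -116688*(-35/787) = 4084080/787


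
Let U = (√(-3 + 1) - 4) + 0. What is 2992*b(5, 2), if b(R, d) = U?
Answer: -11968 + 2992*I*√2 ≈ -11968.0 + 4231.3*I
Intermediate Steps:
U = -4 + I*√2 (U = (√(-2) - 4) + 0 = (I*√2 - 4) + 0 = (-4 + I*√2) + 0 = -4 + I*√2 ≈ -4.0 + 1.4142*I)
b(R, d) = -4 + I*√2
2992*b(5, 2) = 2992*(-4 + I*√2) = -11968 + 2992*I*√2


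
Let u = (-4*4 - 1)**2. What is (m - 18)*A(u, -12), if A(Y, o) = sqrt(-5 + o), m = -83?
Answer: -101*I*sqrt(17) ≈ -416.43*I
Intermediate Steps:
u = 289 (u = (-16 - 1)**2 = (-17)**2 = 289)
(m - 18)*A(u, -12) = (-83 - 18)*sqrt(-5 - 12) = -101*I*sqrt(17)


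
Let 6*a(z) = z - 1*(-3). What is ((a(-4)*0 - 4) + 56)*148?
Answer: 7696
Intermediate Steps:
a(z) = ½ + z/6 (a(z) = (z - 1*(-3))/6 = (z + 3)/6 = (3 + z)/6 = ½ + z/6)
((a(-4)*0 - 4) + 56)*148 = (((½ + (⅙)*(-4))*0 - 4) + 56)*148 = (((½ - ⅔)*0 - 4) + 56)*148 = ((-⅙*0 - 4) + 56)*148 = ((0 - 4) + 56)*148 = (-4 + 56)*148 = 52*148 = 7696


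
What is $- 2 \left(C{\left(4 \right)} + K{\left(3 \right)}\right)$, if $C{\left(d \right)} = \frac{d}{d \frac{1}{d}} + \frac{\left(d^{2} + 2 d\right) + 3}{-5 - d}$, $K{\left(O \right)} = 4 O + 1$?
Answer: $-28$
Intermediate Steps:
$K{\left(O \right)} = 1 + 4 O$
$C{\left(d \right)} = d + \frac{3 + d^{2} + 2 d}{-5 - d}$ ($C{\left(d \right)} = \frac{d}{1} + \frac{3 + d^{2} + 2 d}{-5 - d} = d 1 + \frac{3 + d^{2} + 2 d}{-5 - d} = d + \frac{3 + d^{2} + 2 d}{-5 - d}$)
$- 2 \left(C{\left(4 \right)} + K{\left(3 \right)}\right) = - 2 \left(\frac{3 \left(-1 + 4\right)}{5 + 4} + \left(1 + 4 \cdot 3\right)\right) = - 2 \left(3 \cdot \frac{1}{9} \cdot 3 + \left(1 + 12\right)\right) = - 2 \left(3 \cdot \frac{1}{9} \cdot 3 + 13\right) = - 2 \left(1 + 13\right) = \left(-2\right) 14 = -28$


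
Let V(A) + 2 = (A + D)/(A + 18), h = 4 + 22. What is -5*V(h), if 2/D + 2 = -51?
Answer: 4110/583 ≈ 7.0497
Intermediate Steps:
D = -2/53 (D = 2/(-2 - 51) = 2/(-53) = 2*(-1/53) = -2/53 ≈ -0.037736)
h = 26
V(A) = -2 + (-2/53 + A)/(18 + A) (V(A) = -2 + (A - 2/53)/(A + 18) = -2 + (-2/53 + A)/(18 + A))
-5*V(h) = -5*(-1910/53 - 1*26)/(18 + 26) = -5*(-1910/53 - 26)/44 = -5*(-3288)/(44*53) = -5*(-822/583) = 4110/583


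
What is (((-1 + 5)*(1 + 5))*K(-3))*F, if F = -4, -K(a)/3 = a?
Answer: -864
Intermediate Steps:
K(a) = -3*a
(((-1 + 5)*(1 + 5))*K(-3))*F = (((-1 + 5)*(1 + 5))*(-3*(-3)))*(-4) = ((4*6)*9)*(-4) = (24*9)*(-4) = 216*(-4) = -864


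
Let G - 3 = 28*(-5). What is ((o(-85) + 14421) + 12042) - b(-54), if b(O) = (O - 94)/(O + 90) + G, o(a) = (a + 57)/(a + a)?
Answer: 20352271/765 ≈ 26604.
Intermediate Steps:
G = -137 (G = 3 + 28*(-5) = 3 - 140 = -137)
o(a) = (57 + a)/(2*a) (o(a) = (57 + a)/((2*a)) = (57 + a)*(1/(2*a)) = (57 + a)/(2*a))
b(O) = -137 + (-94 + O)/(90 + O) (b(O) = (O - 94)/(O + 90) - 137 = (-94 + O)/(90 + O) - 137 = -137 + (-94 + O)/(90 + O))
((o(-85) + 14421) + 12042) - b(-54) = (((½)*(57 - 85)/(-85) + 14421) + 12042) - 8*(-1553 - 17*(-54))/(90 - 54) = (((½)*(-1/85)*(-28) + 14421) + 12042) - 8*(-1553 + 918)/36 = ((14/85 + 14421) + 12042) - 8*(-635)/36 = (1225799/85 + 12042) - 1*(-1270/9) = 2249369/85 + 1270/9 = 20352271/765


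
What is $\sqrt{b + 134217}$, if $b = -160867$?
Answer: $5 i \sqrt{1066} \approx 163.25 i$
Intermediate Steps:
$\sqrt{b + 134217} = \sqrt{-160867 + 134217} = \sqrt{-26650} = 5 i \sqrt{1066}$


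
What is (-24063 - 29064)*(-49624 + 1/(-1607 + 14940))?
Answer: 35150777795457/13333 ≈ 2.6364e+9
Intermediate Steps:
(-24063 - 29064)*(-49624 + 1/(-1607 + 14940)) = -53127*(-49624 + 1/13333) = -53127*(-661636791/13333) = 35150777795457/13333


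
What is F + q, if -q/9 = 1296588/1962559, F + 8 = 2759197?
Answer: 5415059535359/1962559 ≈ 2.7592e+6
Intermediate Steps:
F = 2759189 (F = -8 + 2759197 = 2759189)
q = -11669292/1962559 ≈ -5.9460
F + q = 2759189 - 11669292/1962559 = 5415059535359/1962559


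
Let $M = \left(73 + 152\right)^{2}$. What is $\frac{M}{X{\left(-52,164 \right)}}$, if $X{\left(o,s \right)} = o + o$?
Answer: $- \frac{50625}{104} \approx -486.78$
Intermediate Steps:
$X{\left(o,s \right)} = 2 o$
$M = 50625$ ($M = 225^{2} = 50625$)
$\frac{M}{X{\left(-52,164 \right)}} = \frac{50625}{2 \left(-52\right)} = \frac{50625}{-104} = 50625 \left(- \frac{1}{104}\right) = - \frac{50625}{104}$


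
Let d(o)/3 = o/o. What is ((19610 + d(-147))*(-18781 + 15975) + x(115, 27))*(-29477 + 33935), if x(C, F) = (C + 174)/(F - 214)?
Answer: -2698761192750/11 ≈ -2.4534e+11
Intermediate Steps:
d(o) = 3 (d(o) = 3*(o/o) = 3*1 = 3)
x(C, F) = (174 + C)/(-214 + F)
((19610 + d(-147))*(-18781 + 15975) + x(115, 27))*(-29477 + 33935) = ((19610 + 3)*(-18781 + 15975) + (174 + 115)/(-214 + 27))*(-29477 + 33935) = (19613*(-2806) + 289/(-187))*4458 = (-55034078 - 1/187*289)*4458 = (-55034078 - 17/11)*4458 = -605374875/11*4458 = -2698761192750/11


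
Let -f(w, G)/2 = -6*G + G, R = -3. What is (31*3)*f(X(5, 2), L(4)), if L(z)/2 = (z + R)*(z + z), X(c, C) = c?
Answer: 14880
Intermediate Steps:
L(z) = 4*z*(-3 + z) (L(z) = 2*((z - 3)*(z + z)) = 2*((-3 + z)*(2*z)) = 2*(2*z*(-3 + z)) = 4*z*(-3 + z))
f(w, G) = 10*G (f(w, G) = -2*(-6*G + G) = -(-10)*G = 10*G)
(31*3)*f(X(5, 2), L(4)) = (31*3)*(10*(4*4*(-3 + 4))) = 93*(10*(4*4*1)) = 93*(10*16) = 93*160 = 14880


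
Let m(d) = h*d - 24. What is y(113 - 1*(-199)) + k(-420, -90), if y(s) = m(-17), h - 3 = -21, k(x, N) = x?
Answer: -138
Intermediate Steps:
h = -18 (h = 3 - 21 = -18)
m(d) = -24 - 18*d (m(d) = -18*d - 24 = -24 - 18*d)
y(s) = 282 (y(s) = -24 - 18*(-17) = -24 + 306 = 282)
y(113 - 1*(-199)) + k(-420, -90) = 282 - 420 = -138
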